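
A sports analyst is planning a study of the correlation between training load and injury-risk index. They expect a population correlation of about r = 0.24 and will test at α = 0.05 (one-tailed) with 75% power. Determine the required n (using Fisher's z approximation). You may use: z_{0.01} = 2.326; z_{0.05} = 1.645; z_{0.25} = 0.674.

Fisher's z: C = ½·ln((1+r)/(1−r)) = ½·ln(1.6316) = 0.2448.
n = ((z_{α} + z_β)/C)² + 3.
(1.645 + 0.674) / 0.2448 = 2.319 / 0.2448 = 9.473.
n = 9.473² + 3 = 89.74 + 3 = 92.7.
Round up.

n = 93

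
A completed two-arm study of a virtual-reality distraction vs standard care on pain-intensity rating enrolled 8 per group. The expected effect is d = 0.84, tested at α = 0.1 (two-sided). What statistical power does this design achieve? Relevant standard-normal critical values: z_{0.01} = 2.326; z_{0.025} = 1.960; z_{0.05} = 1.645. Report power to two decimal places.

power ≈ 0.51

For two equal groups, power = Φ(d·√(n/2) − z_{α/2}).
d·√(n/2) = 0.84 × √(8/2) = 0.84 × 2.000 = 1.680.
z_β = 1.680 − 1.645 = 0.035.
Power = Φ(0.035) = 0.514.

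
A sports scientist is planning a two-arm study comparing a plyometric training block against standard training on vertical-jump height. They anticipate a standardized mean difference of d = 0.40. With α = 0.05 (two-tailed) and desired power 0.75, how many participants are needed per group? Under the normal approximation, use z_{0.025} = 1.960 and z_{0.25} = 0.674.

n = 87 per group

For two independent groups with equal n: n = 2·((z_{α/2} + z_β) / d)².
z_{α/2} + z_β = 1.960 + 0.674 = 2.634.
n = 2 × (2.634 / 0.40)² = 2 × 6.585² = 2 × 43.36 = 86.7.
Round up to the next whole participant.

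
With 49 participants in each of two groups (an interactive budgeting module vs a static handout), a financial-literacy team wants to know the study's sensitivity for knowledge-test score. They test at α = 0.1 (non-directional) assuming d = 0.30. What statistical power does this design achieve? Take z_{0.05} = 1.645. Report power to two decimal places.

For two equal groups, power = Φ(d·√(n/2) − z_{α/2}).
d·√(n/2) = 0.30 × √(49/2) = 0.30 × 4.950 = 1.485.
z_β = 1.485 − 1.645 = -0.160.
Power = Φ(-0.160) = 0.436.

power ≈ 0.44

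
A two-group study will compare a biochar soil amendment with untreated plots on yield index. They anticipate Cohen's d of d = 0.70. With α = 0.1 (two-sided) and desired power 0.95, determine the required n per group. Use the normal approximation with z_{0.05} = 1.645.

For two independent groups with equal n: n = 2·((z_{α/2} + z_β) / d)².
z_{α/2} + z_β = 1.645 + 1.645 = 3.290.
n = 2 × (3.290 / 0.70)² = 2 × 4.700² = 2 × 22.09 = 44.2.
Round up to the next whole participant.

n = 45 per group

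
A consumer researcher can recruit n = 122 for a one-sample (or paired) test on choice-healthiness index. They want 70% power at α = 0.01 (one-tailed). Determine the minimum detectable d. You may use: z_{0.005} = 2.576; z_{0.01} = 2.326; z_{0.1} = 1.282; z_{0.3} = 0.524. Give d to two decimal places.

d_min ≈ 0.26

For a single sample (or paired design) of n = 122: d_min = (z_{α} + z_β)/√n.
z-sum = 2.326 + 0.524 = 2.850.
d_min = 2.850 / √122 = 2.850 / 11.045 = 0.258.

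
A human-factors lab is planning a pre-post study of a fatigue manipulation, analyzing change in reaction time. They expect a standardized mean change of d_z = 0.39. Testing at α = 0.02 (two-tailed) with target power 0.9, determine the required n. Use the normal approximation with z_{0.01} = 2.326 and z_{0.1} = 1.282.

n = 86 pairs

For a paired (one-sample on differences) test: n = ((z_{α/2} + z_β) / d)².
z_{α/2} + z_β = 2.326 + 1.282 = 3.608.
n = (3.608 / 0.39)² = 9.251² = 85.59.
Round up.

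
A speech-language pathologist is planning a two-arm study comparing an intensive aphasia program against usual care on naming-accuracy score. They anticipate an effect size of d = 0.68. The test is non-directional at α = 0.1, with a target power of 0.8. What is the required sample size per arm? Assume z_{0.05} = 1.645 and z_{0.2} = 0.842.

For two independent groups with equal n: n = 2·((z_{α/2} + z_β) / d)².
z_{α/2} + z_β = 1.645 + 0.842 = 2.487.
n = 2 × (2.487 / 0.68)² = 2 × 3.657² = 2 × 13.38 = 26.8.
Round up to the next whole participant.

n = 27 per group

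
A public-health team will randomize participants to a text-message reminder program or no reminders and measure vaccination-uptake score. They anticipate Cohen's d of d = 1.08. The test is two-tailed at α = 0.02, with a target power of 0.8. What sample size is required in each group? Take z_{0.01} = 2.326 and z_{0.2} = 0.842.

n = 18 per group

For two independent groups with equal n: n = 2·((z_{α/2} + z_β) / d)².
z_{α/2} + z_β = 2.326 + 0.842 = 3.168.
n = 2 × (3.168 / 1.08)² = 2 × 2.933² = 2 × 8.60 = 17.2.
Round up to the next whole participant.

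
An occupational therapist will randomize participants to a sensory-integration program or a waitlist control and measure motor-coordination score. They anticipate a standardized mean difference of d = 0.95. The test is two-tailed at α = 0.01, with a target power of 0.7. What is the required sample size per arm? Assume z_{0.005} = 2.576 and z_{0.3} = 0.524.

n = 22 per group

For two independent groups with equal n: n = 2·((z_{α/2} + z_β) / d)².
z_{α/2} + z_β = 2.576 + 0.524 = 3.100.
n = 2 × (3.100 / 0.95)² = 2 × 3.263² = 2 × 10.65 = 21.3.
Round up to the next whole participant.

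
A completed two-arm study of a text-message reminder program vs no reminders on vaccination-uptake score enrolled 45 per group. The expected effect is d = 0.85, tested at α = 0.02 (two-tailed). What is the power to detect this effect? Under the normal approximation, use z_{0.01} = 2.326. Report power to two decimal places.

For two equal groups, power = Φ(d·√(n/2) − z_{α/2}).
d·√(n/2) = 0.85 × √(45/2) = 0.85 × 4.743 = 4.032.
z_β = 4.032 − 2.326 = 1.706.
Power = Φ(1.706) = 0.956.

power ≈ 0.96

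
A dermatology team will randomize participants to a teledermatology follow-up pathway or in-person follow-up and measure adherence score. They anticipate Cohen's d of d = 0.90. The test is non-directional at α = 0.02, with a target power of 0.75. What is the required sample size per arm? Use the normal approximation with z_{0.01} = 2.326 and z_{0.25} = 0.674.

n = 23 per group

For two independent groups with equal n: n = 2·((z_{α/2} + z_β) / d)².
z_{α/2} + z_β = 2.326 + 0.674 = 3.000.
n = 2 × (3.000 / 0.90)² = 2 × 3.333² = 2 × 11.11 = 22.2.
Round up to the next whole participant.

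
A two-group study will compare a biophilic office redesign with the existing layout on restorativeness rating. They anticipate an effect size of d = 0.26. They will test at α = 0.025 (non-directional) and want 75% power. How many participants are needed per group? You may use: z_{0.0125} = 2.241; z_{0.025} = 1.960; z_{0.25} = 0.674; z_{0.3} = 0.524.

For two independent groups with equal n: n = 2·((z_{α/2} + z_β) / d)².
z_{α/2} + z_β = 2.241 + 0.674 = 2.915.
n = 2 × (2.915 / 0.26)² = 2 × 11.212² = 2 × 125.70 = 251.4.
Round up to the next whole participant.

n = 252 per group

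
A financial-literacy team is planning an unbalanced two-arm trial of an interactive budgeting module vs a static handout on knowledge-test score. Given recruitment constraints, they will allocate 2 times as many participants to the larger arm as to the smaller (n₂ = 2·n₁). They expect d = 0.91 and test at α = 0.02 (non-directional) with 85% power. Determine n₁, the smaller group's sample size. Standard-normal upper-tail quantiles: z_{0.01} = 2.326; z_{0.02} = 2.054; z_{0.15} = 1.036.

n₁ = 21

With allocation ratio k = n₂/n₁ = 2, Var(x̄₁−x̄₂) = σ²(1/n₁ + 1/(k·n₁)) = σ²·(k+1)/(k·n₁).
So n₁ = (1 + 1/k)·((z_{α/2} + z_β)/d)² = 1.500 × (3.362/0.91)².
n₁ = 1.500 × 13.65 = 20.5.
Round up: n₁ = 21, giving n₂ = 2 × 21 = 42.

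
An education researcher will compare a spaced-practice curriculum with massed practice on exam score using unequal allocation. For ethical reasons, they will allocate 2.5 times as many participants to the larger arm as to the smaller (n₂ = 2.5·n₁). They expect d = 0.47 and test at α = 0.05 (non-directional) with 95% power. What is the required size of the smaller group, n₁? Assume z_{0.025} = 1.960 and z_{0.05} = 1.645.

n₁ = 83

With allocation ratio k = n₂/n₁ = 2.5, Var(x̄₁−x̄₂) = σ²(1/n₁ + 1/(k·n₁)) = σ²·(k+1)/(k·n₁).
So n₁ = (1 + 1/k)·((z_{α/2} + z_β)/d)² = 1.400 × (3.605/0.47)².
n₁ = 1.400 × 58.83 = 82.4.
Round up: n₁ = 83, giving n₂ = ⌈2.5 × 83⌉ = ⌈207.5⌉ = 208.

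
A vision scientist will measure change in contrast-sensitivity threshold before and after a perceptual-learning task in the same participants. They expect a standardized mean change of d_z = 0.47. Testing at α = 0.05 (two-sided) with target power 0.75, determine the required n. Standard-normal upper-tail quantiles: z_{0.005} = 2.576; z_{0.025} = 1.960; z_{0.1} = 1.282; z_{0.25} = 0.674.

n = 32 pairs

For a paired (one-sample on differences) test: n = ((z_{α/2} + z_β) / d)².
z_{α/2} + z_β = 1.960 + 0.674 = 2.634.
n = (2.634 / 0.47)² = 5.604² = 31.41.
Round up.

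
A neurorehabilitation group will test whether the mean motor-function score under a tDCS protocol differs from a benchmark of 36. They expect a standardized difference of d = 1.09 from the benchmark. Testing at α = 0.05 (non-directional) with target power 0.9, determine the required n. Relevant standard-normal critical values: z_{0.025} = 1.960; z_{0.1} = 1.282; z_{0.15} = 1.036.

For a one-sample test: n = ((z_{α/2} + z_β) / d)².
z_{α/2} + z_β = 1.960 + 1.282 = 3.242.
n = (3.242 / 1.09)² = 2.974² = 8.85.
Round up.

n = 9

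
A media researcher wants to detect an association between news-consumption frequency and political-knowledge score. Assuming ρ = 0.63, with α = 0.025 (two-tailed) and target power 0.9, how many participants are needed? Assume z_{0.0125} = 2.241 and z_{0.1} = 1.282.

n = 26

Fisher's z: C = ½·ln((1+r)/(1−r)) = ½·ln(4.4054) = 0.7414.
n = ((z_{α/2} + z_β)/C)² + 3.
(2.241 + 1.282) / 0.7414 = 3.523 / 0.7414 = 4.752.
n = 4.752² + 3 = 22.58 + 3 = 25.6.
Round up.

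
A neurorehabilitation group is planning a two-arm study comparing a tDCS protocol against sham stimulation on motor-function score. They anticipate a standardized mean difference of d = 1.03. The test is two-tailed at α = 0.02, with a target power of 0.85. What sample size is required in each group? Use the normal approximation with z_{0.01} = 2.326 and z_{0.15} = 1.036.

n = 22 per group

For two independent groups with equal n: n = 2·((z_{α/2} + z_β) / d)².
z_{α/2} + z_β = 2.326 + 1.036 = 3.362.
n = 2 × (3.362 / 1.03)² = 2 × 3.264² = 2 × 10.65 = 21.3.
Round up to the next whole participant.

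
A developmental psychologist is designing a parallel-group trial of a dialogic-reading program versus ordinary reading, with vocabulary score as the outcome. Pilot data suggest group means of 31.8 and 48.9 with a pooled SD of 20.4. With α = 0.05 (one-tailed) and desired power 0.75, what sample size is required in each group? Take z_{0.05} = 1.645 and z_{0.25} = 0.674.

n = 16 per group

Cohen's d = |M₁ − M₂| / SD_pooled = |31.8 − 48.9| / 20.4 = 17.1 / 20.4 = 0.838.
For two independent groups with equal n: n = 2·((z_{α} + z_β) / d)².
z_{α} + z_β = 1.645 + 0.674 = 2.319.
n = 2 × (2.319 / 0.838)² = 2 × 2.767² = 2 × 7.66 = 15.3.
Round up to the next whole participant.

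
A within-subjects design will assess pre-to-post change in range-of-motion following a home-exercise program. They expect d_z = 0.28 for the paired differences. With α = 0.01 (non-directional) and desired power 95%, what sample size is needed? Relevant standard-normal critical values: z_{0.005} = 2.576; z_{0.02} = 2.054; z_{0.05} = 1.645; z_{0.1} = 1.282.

n = 228 pairs

For a paired (one-sample on differences) test: n = ((z_{α/2} + z_β) / d)².
z_{α/2} + z_β = 2.576 + 1.645 = 4.221.
n = (4.221 / 0.28)² = 15.075² = 227.26.
Round up.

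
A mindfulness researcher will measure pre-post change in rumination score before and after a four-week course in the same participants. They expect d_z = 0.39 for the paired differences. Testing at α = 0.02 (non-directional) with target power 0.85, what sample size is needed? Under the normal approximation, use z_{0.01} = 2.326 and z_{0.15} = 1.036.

n = 75 pairs

For a paired (one-sample on differences) test: n = ((z_{α/2} + z_β) / d)².
z_{α/2} + z_β = 2.326 + 1.036 = 3.362.
n = (3.362 / 0.39)² = 8.621² = 74.31.
Round up.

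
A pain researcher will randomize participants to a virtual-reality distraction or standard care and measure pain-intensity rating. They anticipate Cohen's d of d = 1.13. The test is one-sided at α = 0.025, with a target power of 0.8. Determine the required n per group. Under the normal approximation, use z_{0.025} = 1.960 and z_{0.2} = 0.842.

For two independent groups with equal n: n = 2·((z_{α} + z_β) / d)².
z_{α} + z_β = 1.960 + 0.842 = 2.802.
n = 2 × (2.802 / 1.13)² = 2 × 2.480² = 2 × 6.15 = 12.3.
Round up to the next whole participant.

n = 13 per group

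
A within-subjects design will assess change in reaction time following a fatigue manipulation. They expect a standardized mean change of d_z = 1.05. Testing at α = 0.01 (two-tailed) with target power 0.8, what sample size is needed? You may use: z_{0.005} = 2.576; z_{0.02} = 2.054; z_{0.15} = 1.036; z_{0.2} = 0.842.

For a paired (one-sample on differences) test: n = ((z_{α/2} + z_β) / d)².
z_{α/2} + z_β = 2.576 + 0.842 = 3.418.
n = (3.418 / 1.05)² = 3.255² = 10.60.
Round up.

n = 11 pairs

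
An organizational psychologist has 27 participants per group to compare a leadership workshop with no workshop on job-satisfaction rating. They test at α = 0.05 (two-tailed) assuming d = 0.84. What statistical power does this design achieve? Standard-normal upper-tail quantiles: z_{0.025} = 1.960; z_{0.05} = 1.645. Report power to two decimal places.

power ≈ 0.87

For two equal groups, power = Φ(d·√(n/2) − z_{α/2}).
d·√(n/2) = 0.84 × √(27/2) = 0.84 × 3.674 = 3.086.
z_β = 3.086 − 1.960 = 1.126.
Power = Φ(1.126) = 0.870.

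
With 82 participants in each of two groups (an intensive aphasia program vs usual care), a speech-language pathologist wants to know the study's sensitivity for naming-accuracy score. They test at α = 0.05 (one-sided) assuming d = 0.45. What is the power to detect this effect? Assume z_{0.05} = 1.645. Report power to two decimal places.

For two equal groups, power = Φ(d·√(n/2) − z_{α}).
d·√(n/2) = 0.45 × √(82/2) = 0.45 × 6.403 = 2.881.
z_β = 2.881 − 1.645 = 1.236.
Power = Φ(1.236) = 0.892.

power ≈ 0.89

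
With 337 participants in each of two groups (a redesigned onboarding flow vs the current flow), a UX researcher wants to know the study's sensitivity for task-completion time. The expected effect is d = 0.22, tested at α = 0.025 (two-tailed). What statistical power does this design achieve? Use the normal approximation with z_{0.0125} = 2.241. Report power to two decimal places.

power ≈ 0.73

For two equal groups, power = Φ(d·√(n/2) − z_{α/2}).
d·√(n/2) = 0.22 × √(337/2) = 0.22 × 12.981 = 2.856.
z_β = 2.856 − 2.241 = 0.615.
Power = Φ(0.615) = 0.731.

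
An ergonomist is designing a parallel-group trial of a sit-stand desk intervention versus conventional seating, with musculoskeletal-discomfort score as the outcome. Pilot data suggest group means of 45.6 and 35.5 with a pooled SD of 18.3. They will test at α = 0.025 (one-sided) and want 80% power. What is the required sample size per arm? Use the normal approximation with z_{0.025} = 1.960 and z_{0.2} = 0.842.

Cohen's d = |M₁ − M₂| / SD_pooled = |45.6 − 35.5| / 18.3 = 10.1 / 18.3 = 0.552.
For two independent groups with equal n: n = 2·((z_{α} + z_β) / d)².
z_{α} + z_β = 1.960 + 0.842 = 2.802.
n = 2 × (2.802 / 0.552)² = 2 × 5.076² = 2 × 25.77 = 51.5.
Round up to the next whole participant.

n = 52 per group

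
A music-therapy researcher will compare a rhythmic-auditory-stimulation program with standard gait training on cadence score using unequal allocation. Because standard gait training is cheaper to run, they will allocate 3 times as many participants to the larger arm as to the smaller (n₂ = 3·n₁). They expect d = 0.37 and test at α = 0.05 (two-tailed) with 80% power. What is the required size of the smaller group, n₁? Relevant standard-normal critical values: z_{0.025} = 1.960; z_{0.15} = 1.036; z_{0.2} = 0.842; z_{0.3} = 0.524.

With allocation ratio k = n₂/n₁ = 3, Var(x̄₁−x̄₂) = σ²(1/n₁ + 1/(k·n₁)) = σ²·(k+1)/(k·n₁).
So n₁ = (1 + 1/k)·((z_{α/2} + z_β)/d)² = 1.333 × (2.802/0.37)².
n₁ = 1.333 × 57.35 = 76.5.
Round up: n₁ = 77, giving n₂ = 3 × 77 = 231.

n₁ = 77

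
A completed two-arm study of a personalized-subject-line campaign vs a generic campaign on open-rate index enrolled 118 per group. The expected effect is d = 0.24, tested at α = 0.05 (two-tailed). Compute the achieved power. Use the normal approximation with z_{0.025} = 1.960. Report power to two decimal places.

For two equal groups, power = Φ(d·√(n/2) − z_{α/2}).
d·√(n/2) = 0.24 × √(118/2) = 0.24 × 7.681 = 1.843.
z_β = 1.843 − 1.960 = -0.117.
Power = Φ(-0.117) = 0.454.

power ≈ 0.45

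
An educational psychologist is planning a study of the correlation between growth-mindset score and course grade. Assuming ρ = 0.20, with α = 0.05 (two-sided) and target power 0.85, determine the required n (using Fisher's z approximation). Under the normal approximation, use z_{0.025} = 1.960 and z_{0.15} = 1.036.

n = 222

Fisher's z: C = ½·ln((1+r)/(1−r)) = ½·ln(1.5000) = 0.2027.
n = ((z_{α/2} + z_β)/C)² + 3.
(1.960 + 1.036) / 0.2027 = 2.996 / 0.2027 = 14.780.
n = 14.780² + 3 = 218.46 + 3 = 221.5.
Round up.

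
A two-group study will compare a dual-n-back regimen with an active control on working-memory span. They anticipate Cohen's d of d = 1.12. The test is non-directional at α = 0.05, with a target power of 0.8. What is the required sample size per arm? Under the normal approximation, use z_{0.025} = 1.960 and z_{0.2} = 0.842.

n = 13 per group

For two independent groups with equal n: n = 2·((z_{α/2} + z_β) / d)².
z_{α/2} + z_β = 1.960 + 0.842 = 2.802.
n = 2 × (2.802 / 1.12)² = 2 × 2.502² = 2 × 6.26 = 12.5.
Round up to the next whole participant.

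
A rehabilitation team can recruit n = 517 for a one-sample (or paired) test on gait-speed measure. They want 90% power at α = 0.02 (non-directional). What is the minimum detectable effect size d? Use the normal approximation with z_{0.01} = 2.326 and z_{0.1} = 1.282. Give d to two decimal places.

For a single sample (or paired design) of n = 517: d_min = (z_{α/2} + z_β)/√n.
z-sum = 2.326 + 1.282 = 3.608.
d_min = 3.608 / √517 = 3.608 / 22.738 = 0.159.

d_min ≈ 0.16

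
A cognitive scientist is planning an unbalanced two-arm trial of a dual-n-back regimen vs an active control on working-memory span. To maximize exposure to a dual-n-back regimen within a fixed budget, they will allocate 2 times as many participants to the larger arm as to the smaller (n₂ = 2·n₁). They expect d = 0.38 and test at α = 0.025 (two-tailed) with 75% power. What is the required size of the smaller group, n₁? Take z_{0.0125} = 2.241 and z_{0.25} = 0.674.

With allocation ratio k = n₂/n₁ = 2, Var(x̄₁−x̄₂) = σ²(1/n₁ + 1/(k·n₁)) = σ²·(k+1)/(k·n₁).
So n₁ = (1 + 1/k)·((z_{α/2} + z_β)/d)² = 1.500 × (2.915/0.38)².
n₁ = 1.500 × 58.85 = 88.3.
Round up: n₁ = 89, giving n₂ = 2 × 89 = 178.

n₁ = 89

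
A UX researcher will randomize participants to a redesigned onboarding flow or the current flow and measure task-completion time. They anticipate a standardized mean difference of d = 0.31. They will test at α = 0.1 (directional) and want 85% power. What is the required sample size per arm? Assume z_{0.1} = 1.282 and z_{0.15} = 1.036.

For two independent groups with equal n: n = 2·((z_{α} + z_β) / d)².
z_{α} + z_β = 1.282 + 1.036 = 2.318.
n = 2 × (2.318 / 0.31)² = 2 × 7.477² = 2 × 55.91 = 111.8.
Round up to the next whole participant.

n = 112 per group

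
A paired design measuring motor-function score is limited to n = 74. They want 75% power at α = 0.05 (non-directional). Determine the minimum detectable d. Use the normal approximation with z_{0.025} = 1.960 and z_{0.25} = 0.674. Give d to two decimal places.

d_min ≈ 0.31

For a single sample (or paired design) of n = 74: d_min = (z_{α/2} + z_β)/√n.
z-sum = 1.960 + 0.674 = 2.634.
d_min = 2.634 / √74 = 2.634 / 8.602 = 0.306.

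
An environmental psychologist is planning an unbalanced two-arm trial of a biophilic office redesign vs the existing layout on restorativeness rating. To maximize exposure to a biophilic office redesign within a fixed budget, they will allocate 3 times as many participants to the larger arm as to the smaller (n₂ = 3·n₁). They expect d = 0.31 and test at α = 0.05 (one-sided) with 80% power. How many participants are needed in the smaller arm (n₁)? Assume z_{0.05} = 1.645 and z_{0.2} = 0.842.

n₁ = 86

With allocation ratio k = n₂/n₁ = 3, Var(x̄₁−x̄₂) = σ²(1/n₁ + 1/(k·n₁)) = σ²·(k+1)/(k·n₁).
So n₁ = (1 + 1/k)·((z_{α} + z_β)/d)² = 1.333 × (2.487/0.31)².
n₁ = 1.333 × 64.36 = 85.8.
Round up: n₁ = 86, giving n₂ = 3 × 86 = 258.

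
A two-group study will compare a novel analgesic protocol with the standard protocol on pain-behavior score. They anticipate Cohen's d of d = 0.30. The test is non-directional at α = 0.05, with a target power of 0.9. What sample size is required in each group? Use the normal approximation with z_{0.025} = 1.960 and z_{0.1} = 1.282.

n = 234 per group

For two independent groups with equal n: n = 2·((z_{α/2} + z_β) / d)².
z_{α/2} + z_β = 1.960 + 1.282 = 3.242.
n = 2 × (3.242 / 0.30)² = 2 × 10.807² = 2 × 116.78 = 233.6.
Round up to the next whole participant.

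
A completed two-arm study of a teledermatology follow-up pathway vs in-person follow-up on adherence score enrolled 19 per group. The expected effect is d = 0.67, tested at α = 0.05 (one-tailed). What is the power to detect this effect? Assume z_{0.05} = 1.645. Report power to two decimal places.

power ≈ 0.66

For two equal groups, power = Φ(d·√(n/2) − z_{α}).
d·√(n/2) = 0.67 × √(19/2) = 0.67 × 3.082 = 2.065.
z_β = 2.065 − 1.645 = 0.420.
Power = Φ(0.420) = 0.663.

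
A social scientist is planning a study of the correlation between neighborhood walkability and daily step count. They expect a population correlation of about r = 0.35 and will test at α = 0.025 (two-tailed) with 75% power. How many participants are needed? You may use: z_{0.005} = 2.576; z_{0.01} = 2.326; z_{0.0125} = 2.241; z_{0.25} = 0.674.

n = 67

Fisher's z: C = ½·ln((1+r)/(1−r)) = ½·ln(2.0769) = 0.3654.
n = ((z_{α/2} + z_β)/C)² + 3.
(2.241 + 0.674) / 0.3654 = 2.915 / 0.3654 = 7.978.
n = 7.978² + 3 = 63.64 + 3 = 66.6.
Round up.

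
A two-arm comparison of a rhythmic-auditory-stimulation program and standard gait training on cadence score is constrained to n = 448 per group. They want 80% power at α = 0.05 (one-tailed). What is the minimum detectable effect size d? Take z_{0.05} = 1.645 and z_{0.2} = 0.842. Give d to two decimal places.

d_min ≈ 0.17

For two independent groups of n = 448 each: d_min = (z_{α} + z_β)·√(2/n).
z-sum = 1.645 + 0.842 = 2.487.
d_min = 2.487 × √(2/448) = 2.487 × 0.0668 = 0.166.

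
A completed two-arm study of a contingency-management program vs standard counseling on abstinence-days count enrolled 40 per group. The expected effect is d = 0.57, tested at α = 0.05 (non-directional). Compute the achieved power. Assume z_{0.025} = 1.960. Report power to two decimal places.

For two equal groups, power = Φ(d·√(n/2) − z_{α/2}).
d·√(n/2) = 0.57 × √(40/2) = 0.57 × 4.472 = 2.549.
z_β = 2.549 − 1.960 = 0.589.
Power = Φ(0.589) = 0.722.

power ≈ 0.72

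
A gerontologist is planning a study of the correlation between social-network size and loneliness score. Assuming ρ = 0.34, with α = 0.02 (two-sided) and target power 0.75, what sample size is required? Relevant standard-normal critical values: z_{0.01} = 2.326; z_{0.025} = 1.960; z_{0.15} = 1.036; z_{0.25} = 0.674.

n = 75

Fisher's z: C = ½·ln((1+r)/(1−r)) = ½·ln(2.0303) = 0.3541.
n = ((z_{α/2} + z_β)/C)² + 3.
(2.326 + 0.674) / 0.3541 = 3.000 / 0.3541 = 8.472.
n = 8.472² + 3 = 71.78 + 3 = 74.8.
Round up.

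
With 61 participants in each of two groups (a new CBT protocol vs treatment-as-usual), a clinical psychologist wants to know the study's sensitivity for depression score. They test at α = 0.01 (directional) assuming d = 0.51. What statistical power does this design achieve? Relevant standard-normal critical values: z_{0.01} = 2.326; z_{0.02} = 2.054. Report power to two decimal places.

power ≈ 0.69

For two equal groups, power = Φ(d·√(n/2) − z_{α}).
d·√(n/2) = 0.51 × √(61/2) = 0.51 × 5.523 = 2.817.
z_β = 2.817 − 2.326 = 0.491.
Power = Φ(0.491) = 0.688.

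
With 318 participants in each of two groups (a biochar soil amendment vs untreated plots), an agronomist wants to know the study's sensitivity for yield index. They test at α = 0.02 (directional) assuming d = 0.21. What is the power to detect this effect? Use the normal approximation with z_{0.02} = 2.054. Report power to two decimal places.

power ≈ 0.72

For two equal groups, power = Φ(d·√(n/2) − z_{α}).
d·√(n/2) = 0.21 × √(318/2) = 0.21 × 12.610 = 2.648.
z_β = 2.648 − 2.054 = 0.594.
Power = Φ(0.594) = 0.724.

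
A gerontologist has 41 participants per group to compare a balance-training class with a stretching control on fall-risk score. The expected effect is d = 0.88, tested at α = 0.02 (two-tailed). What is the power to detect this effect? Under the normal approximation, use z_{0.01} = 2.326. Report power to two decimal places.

power ≈ 0.95

For two equal groups, power = Φ(d·√(n/2) − z_{α/2}).
d·√(n/2) = 0.88 × √(41/2) = 0.88 × 4.528 = 3.984.
z_β = 3.984 − 2.326 = 1.658.
Power = Φ(1.658) = 0.951.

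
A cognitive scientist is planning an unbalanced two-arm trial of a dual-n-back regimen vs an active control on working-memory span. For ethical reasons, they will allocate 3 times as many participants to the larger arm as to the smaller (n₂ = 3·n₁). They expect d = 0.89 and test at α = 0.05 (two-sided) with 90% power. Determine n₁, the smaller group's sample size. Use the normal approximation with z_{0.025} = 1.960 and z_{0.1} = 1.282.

n₁ = 18

With allocation ratio k = n₂/n₁ = 3, Var(x̄₁−x̄₂) = σ²(1/n₁ + 1/(k·n₁)) = σ²·(k+1)/(k·n₁).
So n₁ = (1 + 1/k)·((z_{α/2} + z_β)/d)² = 1.333 × (3.242/0.89)².
n₁ = 1.333 × 13.27 = 17.7.
Round up: n₁ = 18, giving n₂ = 3 × 18 = 54.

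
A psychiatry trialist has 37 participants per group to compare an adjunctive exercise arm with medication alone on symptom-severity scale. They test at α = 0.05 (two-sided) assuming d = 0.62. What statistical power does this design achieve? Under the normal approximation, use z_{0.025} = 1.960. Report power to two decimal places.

For two equal groups, power = Φ(d·√(n/2) − z_{α/2}).
d·√(n/2) = 0.62 × √(37/2) = 0.62 × 4.301 = 2.667.
z_β = 2.667 − 1.960 = 0.707.
Power = Φ(0.707) = 0.760.

power ≈ 0.76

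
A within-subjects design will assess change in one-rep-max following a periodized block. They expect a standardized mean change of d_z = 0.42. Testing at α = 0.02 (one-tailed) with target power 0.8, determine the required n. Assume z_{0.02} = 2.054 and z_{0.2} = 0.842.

n = 48 pairs

For a paired (one-sample on differences) test: n = ((z_{α} + z_β) / d)².
z_{α} + z_β = 2.054 + 0.842 = 2.896.
n = (2.896 / 0.42)² = 6.895² = 47.54.
Round up.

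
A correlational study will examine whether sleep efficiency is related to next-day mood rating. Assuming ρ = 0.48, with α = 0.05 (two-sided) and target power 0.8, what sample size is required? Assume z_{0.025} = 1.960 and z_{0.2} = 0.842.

Fisher's z: C = ½·ln((1+r)/(1−r)) = ½·ln(2.8462) = 0.5230.
n = ((z_{α/2} + z_β)/C)² + 3.
(1.960 + 0.842) / 0.5230 = 2.802 / 0.5230 = 5.358.
n = 5.358² + 3 = 28.70 + 3 = 31.7.
Round up.

n = 32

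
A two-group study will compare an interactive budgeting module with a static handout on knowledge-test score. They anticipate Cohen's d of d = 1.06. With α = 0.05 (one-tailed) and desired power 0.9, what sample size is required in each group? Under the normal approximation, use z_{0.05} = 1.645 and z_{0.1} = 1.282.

For two independent groups with equal n: n = 2·((z_{α} + z_β) / d)².
z_{α} + z_β = 1.645 + 1.282 = 2.927.
n = 2 × (2.927 / 1.06)² = 2 × 2.761² = 2 × 7.62 = 15.2.
Round up to the next whole participant.

n = 16 per group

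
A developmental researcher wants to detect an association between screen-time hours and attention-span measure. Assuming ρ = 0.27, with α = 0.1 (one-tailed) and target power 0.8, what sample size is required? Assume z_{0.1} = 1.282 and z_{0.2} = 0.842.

n = 62

Fisher's z: C = ½·ln((1+r)/(1−r)) = ½·ln(1.7397) = 0.2769.
n = ((z_{α} + z_β)/C)² + 3.
(1.282 + 0.842) / 0.2769 = 2.124 / 0.2769 = 7.671.
n = 7.671² + 3 = 58.84 + 3 = 61.8.
Round up.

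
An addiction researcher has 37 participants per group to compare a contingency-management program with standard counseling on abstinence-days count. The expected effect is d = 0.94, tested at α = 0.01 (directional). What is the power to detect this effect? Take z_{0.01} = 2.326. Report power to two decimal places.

For two equal groups, power = Φ(d·√(n/2) − z_{α}).
d·√(n/2) = 0.94 × √(37/2) = 0.94 × 4.301 = 4.043.
z_β = 4.043 − 2.326 = 1.717.
Power = Φ(1.717) = 0.957.

power ≈ 0.96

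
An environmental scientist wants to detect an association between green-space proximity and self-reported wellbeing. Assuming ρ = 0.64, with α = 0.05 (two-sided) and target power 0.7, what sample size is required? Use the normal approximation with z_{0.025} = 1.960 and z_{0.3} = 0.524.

n = 14

Fisher's z: C = ½·ln((1+r)/(1−r)) = ½·ln(4.5556) = 0.7582.
n = ((z_{α/2} + z_β)/C)² + 3.
(1.960 + 0.524) / 0.7582 = 2.484 / 0.7582 = 3.276.
n = 3.276² + 3 = 10.73 + 3 = 13.7.
Round up.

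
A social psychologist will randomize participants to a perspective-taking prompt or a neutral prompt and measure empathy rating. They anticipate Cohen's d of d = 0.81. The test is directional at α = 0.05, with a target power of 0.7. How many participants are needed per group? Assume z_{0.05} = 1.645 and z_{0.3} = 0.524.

For two independent groups with equal n: n = 2·((z_{α} + z_β) / d)².
z_{α} + z_β = 1.645 + 0.524 = 2.169.
n = 2 × (2.169 / 0.81)² = 2 × 2.678² = 2 × 7.17 = 14.3.
Round up to the next whole participant.

n = 15 per group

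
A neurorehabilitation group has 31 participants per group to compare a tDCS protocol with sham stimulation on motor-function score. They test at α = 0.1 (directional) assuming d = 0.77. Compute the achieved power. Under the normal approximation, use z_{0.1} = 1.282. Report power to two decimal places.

power ≈ 0.96

For two equal groups, power = Φ(d·√(n/2) − z_{α}).
d·√(n/2) = 0.77 × √(31/2) = 0.77 × 3.937 = 3.031.
z_β = 3.031 − 1.282 = 1.749.
Power = Φ(1.749) = 0.960.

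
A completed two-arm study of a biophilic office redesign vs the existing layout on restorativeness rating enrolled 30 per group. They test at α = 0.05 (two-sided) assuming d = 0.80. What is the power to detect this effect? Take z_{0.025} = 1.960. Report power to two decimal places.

For two equal groups, power = Φ(d·√(n/2) − z_{α/2}).
d·√(n/2) = 0.80 × √(30/2) = 0.80 × 3.873 = 3.098.
z_β = 3.098 − 1.960 = 1.138.
Power = Φ(1.138) = 0.873.

power ≈ 0.87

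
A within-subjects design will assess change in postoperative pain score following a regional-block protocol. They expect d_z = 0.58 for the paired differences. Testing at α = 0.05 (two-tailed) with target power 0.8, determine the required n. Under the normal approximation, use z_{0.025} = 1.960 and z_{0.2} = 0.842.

For a paired (one-sample on differences) test: n = ((z_{α/2} + z_β) / d)².
z_{α/2} + z_β = 1.960 + 0.842 = 2.802.
n = (2.802 / 0.58)² = 4.831² = 23.34.
Round up.

n = 24 pairs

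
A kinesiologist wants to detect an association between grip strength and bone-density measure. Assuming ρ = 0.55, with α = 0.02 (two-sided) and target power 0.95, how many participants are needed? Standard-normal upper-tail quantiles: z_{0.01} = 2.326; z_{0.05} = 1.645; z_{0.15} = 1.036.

n = 45

Fisher's z: C = ½·ln((1+r)/(1−r)) = ½·ln(3.4444) = 0.6184.
n = ((z_{α/2} + z_β)/C)² + 3.
(2.326 + 1.645) / 0.6184 = 3.971 / 0.6184 = 6.421.
n = 6.421² + 3 = 41.23 + 3 = 44.2.
Round up.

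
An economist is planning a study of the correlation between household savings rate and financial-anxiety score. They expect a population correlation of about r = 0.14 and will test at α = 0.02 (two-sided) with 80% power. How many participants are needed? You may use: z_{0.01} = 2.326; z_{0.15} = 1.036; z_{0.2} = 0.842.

Fisher's z: C = ½·ln((1+r)/(1−r)) = ½·ln(1.3256) = 0.1409.
n = ((z_{α/2} + z_β)/C)² + 3.
(2.326 + 0.842) / 0.1409 = 3.168 / 0.1409 = 22.484.
n = 22.484² + 3 = 505.53 + 3 = 508.5.
Round up.

n = 509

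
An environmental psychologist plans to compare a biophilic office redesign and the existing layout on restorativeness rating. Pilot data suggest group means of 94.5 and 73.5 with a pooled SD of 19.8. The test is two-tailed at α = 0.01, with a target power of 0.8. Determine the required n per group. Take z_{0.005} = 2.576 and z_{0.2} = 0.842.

Cohen's d = |M₁ − M₂| / SD_pooled = |94.5 − 73.5| / 19.8 = 21.0 / 19.8 = 1.061.
For two independent groups with equal n: n = 2·((z_{α/2} + z_β) / d)².
z_{α/2} + z_β = 2.576 + 0.842 = 3.418.
n = 2 × (3.418 / 1.061)² = 2 × 3.221² = 2 × 10.38 = 20.8.
Round up to the next whole participant.

n = 21 per group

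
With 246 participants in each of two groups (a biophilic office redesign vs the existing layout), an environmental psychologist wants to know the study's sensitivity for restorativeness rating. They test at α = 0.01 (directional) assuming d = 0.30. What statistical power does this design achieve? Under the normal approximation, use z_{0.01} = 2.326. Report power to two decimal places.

power ≈ 0.84

For two equal groups, power = Φ(d·√(n/2) − z_{α}).
d·√(n/2) = 0.30 × √(246/2) = 0.30 × 11.091 = 3.327.
z_β = 3.327 − 2.326 = 1.001.
Power = Φ(1.001) = 0.842.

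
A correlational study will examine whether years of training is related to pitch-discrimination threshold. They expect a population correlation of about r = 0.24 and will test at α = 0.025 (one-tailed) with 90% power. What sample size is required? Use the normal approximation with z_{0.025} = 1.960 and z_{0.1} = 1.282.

Fisher's z: C = ½·ln((1+r)/(1−r)) = ½·ln(1.6316) = 0.2448.
n = ((z_{α} + z_β)/C)² + 3.
(1.960 + 1.282) / 0.2448 = 3.242 / 0.2448 = 13.243.
n = 13.243² + 3 = 175.39 + 3 = 178.4.
Round up.

n = 179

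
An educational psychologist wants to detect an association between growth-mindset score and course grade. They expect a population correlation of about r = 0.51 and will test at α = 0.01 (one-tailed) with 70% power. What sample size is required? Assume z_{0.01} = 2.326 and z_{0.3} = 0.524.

n = 29

Fisher's z: C = ½·ln((1+r)/(1−r)) = ½·ln(3.0816) = 0.5627.
n = ((z_{α} + z_β)/C)² + 3.
(2.326 + 0.524) / 0.5627 = 2.850 / 0.5627 = 5.065.
n = 5.065² + 3 = 25.65 + 3 = 28.7.
Round up.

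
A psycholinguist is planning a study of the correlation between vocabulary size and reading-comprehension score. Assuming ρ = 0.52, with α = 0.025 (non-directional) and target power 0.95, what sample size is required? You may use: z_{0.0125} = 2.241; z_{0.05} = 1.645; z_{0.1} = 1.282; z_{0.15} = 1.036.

n = 49

Fisher's z: C = ½·ln((1+r)/(1−r)) = ½·ln(3.1667) = 0.5763.
n = ((z_{α/2} + z_β)/C)² + 3.
(2.241 + 1.645) / 0.5763 = 3.886 / 0.5763 = 6.743.
n = 6.743² + 3 = 45.47 + 3 = 48.5.
Round up.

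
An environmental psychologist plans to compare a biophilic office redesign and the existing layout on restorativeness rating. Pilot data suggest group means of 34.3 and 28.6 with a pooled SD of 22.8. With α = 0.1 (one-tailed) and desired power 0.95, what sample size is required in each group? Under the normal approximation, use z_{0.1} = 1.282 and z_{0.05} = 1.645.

Cohen's d = |M₁ − M₂| / SD_pooled = |34.3 − 28.6| / 22.8 = 5.7 / 22.8 = 0.250.
For two independent groups with equal n: n = 2·((z_{α} + z_β) / d)².
z_{α} + z_β = 1.282 + 1.645 = 2.927.
n = 2 × (2.927 / 0.250)² = 2 × 11.708² = 2 × 137.08 = 274.2.
Round up to the next whole participant.

n = 275 per group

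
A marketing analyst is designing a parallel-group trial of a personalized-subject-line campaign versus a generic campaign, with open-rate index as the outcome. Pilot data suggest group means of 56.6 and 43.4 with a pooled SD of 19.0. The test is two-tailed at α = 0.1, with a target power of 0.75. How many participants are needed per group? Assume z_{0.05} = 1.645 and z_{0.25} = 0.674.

Cohen's d = |M₁ − M₂| / SD_pooled = |56.6 − 43.4| / 19.0 = 13.2 / 19.0 = 0.695.
For two independent groups with equal n: n = 2·((z_{α/2} + z_β) / d)².
z_{α/2} + z_β = 1.645 + 0.674 = 2.319.
n = 2 × (2.319 / 0.695)² = 2 × 3.337² = 2 × 11.13 = 22.3.
Round up to the next whole participant.

n = 23 per group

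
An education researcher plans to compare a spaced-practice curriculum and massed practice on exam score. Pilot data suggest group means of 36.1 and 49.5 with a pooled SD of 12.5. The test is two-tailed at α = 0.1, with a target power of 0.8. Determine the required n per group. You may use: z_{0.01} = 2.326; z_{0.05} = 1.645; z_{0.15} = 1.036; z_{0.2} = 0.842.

Cohen's d = |M₁ − M₂| / SD_pooled = |36.1 − 49.5| / 12.5 = 13.4 / 12.5 = 1.072.
For two independent groups with equal n: n = 2·((z_{α/2} + z_β) / d)².
z_{α/2} + z_β = 1.645 + 0.842 = 2.487.
n = 2 × (2.487 / 1.072)² = 2 × 2.320² = 2 × 5.38 = 10.8.
Round up to the next whole participant.

n = 11 per group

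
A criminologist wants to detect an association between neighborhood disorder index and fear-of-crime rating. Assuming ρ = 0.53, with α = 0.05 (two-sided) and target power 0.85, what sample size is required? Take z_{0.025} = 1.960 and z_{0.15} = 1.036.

n = 29

Fisher's z: C = ½·ln((1+r)/(1−r)) = ½·ln(3.2553) = 0.5901.
n = ((z_{α/2} + z_β)/C)² + 3.
(1.960 + 1.036) / 0.5901 = 2.996 / 0.5901 = 5.077.
n = 5.077² + 3 = 25.78 + 3 = 28.8.
Round up.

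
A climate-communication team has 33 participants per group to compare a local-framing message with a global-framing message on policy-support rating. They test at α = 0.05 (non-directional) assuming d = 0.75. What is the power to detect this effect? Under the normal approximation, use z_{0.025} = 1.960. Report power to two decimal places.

power ≈ 0.86

For two equal groups, power = Φ(d·√(n/2) − z_{α/2}).
d·√(n/2) = 0.75 × √(33/2) = 0.75 × 4.062 = 3.047.
z_β = 3.047 − 1.960 = 1.087.
Power = Φ(1.087) = 0.861.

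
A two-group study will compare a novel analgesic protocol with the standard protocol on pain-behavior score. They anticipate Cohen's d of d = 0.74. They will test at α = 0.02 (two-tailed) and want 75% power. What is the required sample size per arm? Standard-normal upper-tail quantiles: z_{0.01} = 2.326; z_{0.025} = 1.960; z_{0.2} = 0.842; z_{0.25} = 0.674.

n = 33 per group

For two independent groups with equal n: n = 2·((z_{α/2} + z_β) / d)².
z_{α/2} + z_β = 2.326 + 0.674 = 3.000.
n = 2 × (3.000 / 0.74)² = 2 × 4.054² = 2 × 16.44 = 32.9.
Round up to the next whole participant.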